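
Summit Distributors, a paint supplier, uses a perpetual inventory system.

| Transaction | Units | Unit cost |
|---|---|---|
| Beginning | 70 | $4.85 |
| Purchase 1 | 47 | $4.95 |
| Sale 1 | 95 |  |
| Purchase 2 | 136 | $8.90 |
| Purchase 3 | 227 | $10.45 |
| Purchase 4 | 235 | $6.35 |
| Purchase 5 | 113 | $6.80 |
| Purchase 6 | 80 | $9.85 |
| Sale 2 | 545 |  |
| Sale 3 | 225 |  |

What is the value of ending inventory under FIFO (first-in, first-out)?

Sale 1 (95) [FIFO — oldest first]: 70 @ $4.85 + 25 @ $4.95 = $463.25
Sale 2 (545) [FIFO — oldest first]: 22 @ $4.95 + 136 @ $8.90 + 227 @ $10.45 + 160 @ $6.35 = $4,707.45
Sale 3 (225) [FIFO — oldest first]: 75 @ $6.35 + 113 @ $6.80 + 37 @ $9.85 = $1,609.10
Total COGS = $463.25 + $4,707.45 + $1,609.10 = $6,779.80
Ending inventory: 43 @ $9.85 = $423.55

Ending inventory = $423.55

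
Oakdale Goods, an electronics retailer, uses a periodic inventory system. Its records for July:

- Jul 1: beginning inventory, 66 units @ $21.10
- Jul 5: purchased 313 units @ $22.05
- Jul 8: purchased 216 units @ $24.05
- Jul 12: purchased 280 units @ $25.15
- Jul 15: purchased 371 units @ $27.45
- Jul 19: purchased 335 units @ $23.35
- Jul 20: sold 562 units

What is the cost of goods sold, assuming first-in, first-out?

COGS = $12,695.40

Jul 20, 562 sold [FIFO — oldest first]: 66 @ $21.10 + 313 @ $22.05 + 183 @ $24.05 = $12,695.40
Ending inventory: 33 @ $24.05 + 280 @ $25.15 + 371 @ $27.45 + 335 @ $23.35 = $25,841.85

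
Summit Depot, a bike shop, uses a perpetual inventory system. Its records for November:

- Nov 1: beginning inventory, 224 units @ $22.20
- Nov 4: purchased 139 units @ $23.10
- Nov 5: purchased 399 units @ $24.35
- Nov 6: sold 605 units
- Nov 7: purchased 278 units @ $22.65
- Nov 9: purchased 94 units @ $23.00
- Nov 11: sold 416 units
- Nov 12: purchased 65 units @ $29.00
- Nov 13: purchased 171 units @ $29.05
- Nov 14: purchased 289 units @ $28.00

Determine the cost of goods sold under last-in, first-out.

COGS = $23,849.45

Nov 6, 605 sold [LIFO — newest first]: 399 @ $24.35 + 139 @ $23.10 + 67 @ $22.20 = $14,413.95
Nov 11, 416 sold [LIFO — newest first]: 94 @ $23.00 + 278 @ $22.65 + 44 @ $22.20 = $9,435.50
Total COGS = $14,413.95 + $9,435.50 = $23,849.45
Ending inventory: 113 @ $22.20 + 65 @ $29.00 + 171 @ $29.05 + 289 @ $28.00 = $17,453.15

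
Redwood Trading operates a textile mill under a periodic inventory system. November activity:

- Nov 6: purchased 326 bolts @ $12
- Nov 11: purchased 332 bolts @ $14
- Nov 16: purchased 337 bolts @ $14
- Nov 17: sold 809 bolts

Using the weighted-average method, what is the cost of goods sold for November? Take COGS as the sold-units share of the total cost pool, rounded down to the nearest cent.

COGS = $10,795.88

Nov 17, sell 809: 809/995 × $13,278.00 → $10,795.88
Ending inventory (cost pool remaining) = $2,482.12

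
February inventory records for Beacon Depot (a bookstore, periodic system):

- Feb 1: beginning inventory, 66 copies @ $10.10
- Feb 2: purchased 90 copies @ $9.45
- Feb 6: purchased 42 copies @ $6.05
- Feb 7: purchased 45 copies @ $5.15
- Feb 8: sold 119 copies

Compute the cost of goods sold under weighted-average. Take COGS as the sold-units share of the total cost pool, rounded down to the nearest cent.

Feb 8, sell 119: 119/243 × $2,002.95 → $980.86
Ending inventory (cost pool remaining) = $1,022.09

COGS = $980.86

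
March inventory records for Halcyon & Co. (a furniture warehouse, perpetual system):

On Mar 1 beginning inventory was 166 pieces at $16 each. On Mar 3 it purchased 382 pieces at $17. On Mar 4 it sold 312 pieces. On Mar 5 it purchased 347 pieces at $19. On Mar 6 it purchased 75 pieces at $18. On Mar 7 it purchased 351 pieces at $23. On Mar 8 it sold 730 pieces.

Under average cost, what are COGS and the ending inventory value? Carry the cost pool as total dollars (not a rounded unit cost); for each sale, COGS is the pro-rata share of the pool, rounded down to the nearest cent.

COGS = $19,647.79; ending inventory = $5,518.21

After Mar 1: 166 on hand, pool $2,656.00 (≈ $16.0000 each)
After Mar 3: 548 on hand, pool $9,150.00 (≈ $16.6971 each)
Mar 4, sell 312: 312/548 × $9,150.00 → $5,209.48
After Mar 5: 583 on hand, pool $10,533.52 (≈ $18.0678 each)
After Mar 6: 658 on hand, pool $11,883.52 (≈ $18.0601 each)
After Mar 7: 1009 on hand, pool $19,956.52 (≈ $19.7785 each)
Mar 8, sell 730: 730/1009 × $19,956.52 → $14,438.31
Total COGS = $5,209.48 + $14,438.31 = $19,647.79
Ending inventory (cost pool remaining) = $5,518.21
Check: goods available $25,166.00 = COGS $19,647.79 + ending $5,518.21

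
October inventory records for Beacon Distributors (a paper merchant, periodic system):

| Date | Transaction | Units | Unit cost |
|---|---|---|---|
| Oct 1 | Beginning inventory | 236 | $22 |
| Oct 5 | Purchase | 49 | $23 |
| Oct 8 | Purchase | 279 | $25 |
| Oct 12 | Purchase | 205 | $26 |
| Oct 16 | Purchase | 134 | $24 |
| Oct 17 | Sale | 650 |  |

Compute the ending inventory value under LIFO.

Ending inventory = $5,583

Oct 17, 650 sold [LIFO — newest first]: 134 @ $24 + 205 @ $26 + 279 @ $25 + 32 @ $23 = $16,257
Ending inventory: 236 @ $22 + 17 @ $23 = $5,583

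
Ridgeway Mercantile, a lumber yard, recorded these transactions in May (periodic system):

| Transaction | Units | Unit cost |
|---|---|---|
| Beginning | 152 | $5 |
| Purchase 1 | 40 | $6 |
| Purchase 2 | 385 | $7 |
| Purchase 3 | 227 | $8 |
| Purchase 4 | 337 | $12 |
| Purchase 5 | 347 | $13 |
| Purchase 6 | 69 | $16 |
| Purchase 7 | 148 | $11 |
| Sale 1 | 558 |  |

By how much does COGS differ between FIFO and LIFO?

FIFO COGS: 152 @ $5 + 40 @ $6 + 366 @ $7 = $3,562
LIFO COGS: 148 @ $11 + 69 @ $16 + 341 @ $13 = $7,165
Difference = |$3,562 − $7,165| = $3,603

$3,603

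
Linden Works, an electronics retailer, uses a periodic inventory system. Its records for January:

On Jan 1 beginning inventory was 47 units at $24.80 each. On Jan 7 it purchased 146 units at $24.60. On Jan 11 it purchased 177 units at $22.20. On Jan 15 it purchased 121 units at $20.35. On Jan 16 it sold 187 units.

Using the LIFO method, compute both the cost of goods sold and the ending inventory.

Jan 16, 187 sold [LIFO — newest first]: 121 @ $20.35 + 66 @ $22.20 = $3,927.55
Ending inventory: 47 @ $24.80 + 146 @ $24.60 + 111 @ $22.20 = $7,221.40
Check: goods available $11,148.95 = COGS $3,927.55 + ending $7,221.40

COGS = $3,927.55; ending inventory = $7,221.40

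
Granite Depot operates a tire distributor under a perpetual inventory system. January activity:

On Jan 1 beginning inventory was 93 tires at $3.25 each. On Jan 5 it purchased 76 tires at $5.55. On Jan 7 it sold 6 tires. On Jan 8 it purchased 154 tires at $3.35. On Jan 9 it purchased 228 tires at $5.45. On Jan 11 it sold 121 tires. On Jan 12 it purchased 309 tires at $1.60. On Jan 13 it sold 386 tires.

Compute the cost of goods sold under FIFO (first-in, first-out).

Jan 7, 6 sold [FIFO — oldest first]: 6 @ $3.25 = $19.50
Jan 11, 121 sold [FIFO — oldest first]: 87 @ $3.25 + 34 @ $5.55 = $471.45
Jan 13, 386 sold [FIFO — oldest first]: 42 @ $5.55 + 154 @ $3.35 + 190 @ $5.45 = $1,784.50
Total COGS = $19.50 + $471.45 + $1,784.50 = $2,275.45
Ending inventory: 38 @ $5.45 + 309 @ $1.60 = $701.50

COGS = $2,275.45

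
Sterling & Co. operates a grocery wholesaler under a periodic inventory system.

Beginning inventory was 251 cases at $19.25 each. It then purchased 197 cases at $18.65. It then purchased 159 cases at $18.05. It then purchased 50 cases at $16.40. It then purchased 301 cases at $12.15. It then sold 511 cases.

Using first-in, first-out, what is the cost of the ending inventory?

Sale 1 (511) [FIFO — oldest first]: 251 @ $19.25 + 197 @ $18.65 + 63 @ $18.05 = $9,642.95
Ending inventory: 96 @ $18.05 + 50 @ $16.40 + 301 @ $12.15 = $6,209.95
Check: goods available $15,852.90 = COGS $9,642.95 + ending $6,209.95

Ending inventory = $6,209.95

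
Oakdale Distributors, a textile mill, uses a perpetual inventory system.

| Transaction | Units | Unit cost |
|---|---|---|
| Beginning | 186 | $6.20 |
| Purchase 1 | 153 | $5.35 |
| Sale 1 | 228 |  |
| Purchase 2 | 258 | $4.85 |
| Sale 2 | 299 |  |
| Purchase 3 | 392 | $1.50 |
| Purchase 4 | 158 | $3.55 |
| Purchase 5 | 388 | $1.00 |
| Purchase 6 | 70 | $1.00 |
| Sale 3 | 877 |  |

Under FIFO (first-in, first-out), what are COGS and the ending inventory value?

Sale 1 (228) [FIFO — oldest first]: 186 @ $6.20 + 42 @ $5.35 = $1,377.90
Sale 2 (299) [FIFO — oldest first]: 111 @ $5.35 + 188 @ $4.85 = $1,505.65
Sale 3 (877) [FIFO — oldest first]: 70 @ $4.85 + 392 @ $1.50 + 158 @ $3.55 + 257 @ $1.00 = $1,745.40
Total COGS = $1,377.90 + $1,505.65 + $1,745.40 = $4,628.95
Ending inventory: 131 @ $1.00 + 70 @ $1.00 = $201.00

COGS = $4,628.95; ending inventory = $201.00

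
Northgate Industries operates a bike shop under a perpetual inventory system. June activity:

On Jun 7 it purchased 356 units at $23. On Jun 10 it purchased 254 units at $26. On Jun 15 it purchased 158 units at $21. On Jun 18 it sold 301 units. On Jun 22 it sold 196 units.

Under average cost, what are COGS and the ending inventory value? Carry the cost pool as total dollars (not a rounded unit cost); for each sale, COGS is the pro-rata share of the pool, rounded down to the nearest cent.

COGS = $11,719.61; ending inventory = $6,390.39

After Jun 7: 356 on hand, pool $8,188.00 (≈ $23.0000 each)
After Jun 10: 610 on hand, pool $14,792.00 (≈ $24.2492 each)
After Jun 15: 768 on hand, pool $18,110.00 (≈ $23.5807 each)
Jun 18, sell 301: 301/768 × $18,110.00 → $7,097.79
Jun 22, sell 196: 196/467 × $11,012.21 → $4,621.82
Total COGS = $7,097.79 + $4,621.82 = $11,719.61
Ending inventory (cost pool remaining) = $6,390.39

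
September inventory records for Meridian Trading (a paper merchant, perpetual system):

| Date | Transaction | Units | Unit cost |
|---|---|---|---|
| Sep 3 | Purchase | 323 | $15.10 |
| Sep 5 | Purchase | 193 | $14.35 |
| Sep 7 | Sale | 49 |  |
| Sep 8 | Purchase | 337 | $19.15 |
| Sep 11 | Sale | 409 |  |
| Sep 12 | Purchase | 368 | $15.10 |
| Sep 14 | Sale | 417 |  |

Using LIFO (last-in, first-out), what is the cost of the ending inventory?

Ending inventory = $5,207.35

Sep 7, 49 sold [LIFO — newest first]: 49 @ $14.35 = $703.15
Sep 11, 409 sold [LIFO — newest first]: 337 @ $19.15 + 72 @ $14.35 = $7,486.75
Sep 14, 417 sold [LIFO — newest first]: 368 @ $15.10 + 49 @ $14.35 = $6,259.95
Total COGS = $703.15 + $7,486.75 + $6,259.95 = $14,449.85
Ending inventory: 323 @ $15.10 + 23 @ $14.35 = $5,207.35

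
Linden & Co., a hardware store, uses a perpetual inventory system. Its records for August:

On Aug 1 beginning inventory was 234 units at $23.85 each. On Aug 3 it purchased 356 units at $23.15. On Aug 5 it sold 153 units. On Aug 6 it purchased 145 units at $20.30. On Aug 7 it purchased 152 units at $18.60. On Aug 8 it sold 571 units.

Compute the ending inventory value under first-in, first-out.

Aug 5, 153 sold [FIFO — oldest first]: 153 @ $23.85 = $3,649.05
Aug 8, 571 sold [FIFO — oldest first]: 81 @ $23.85 + 356 @ $23.15 + 134 @ $20.30 = $12,893.45
Total COGS = $3,649.05 + $12,893.45 = $16,542.50
Ending inventory: 11 @ $20.30 + 152 @ $18.60 = $3,050.50

Ending inventory = $3,050.50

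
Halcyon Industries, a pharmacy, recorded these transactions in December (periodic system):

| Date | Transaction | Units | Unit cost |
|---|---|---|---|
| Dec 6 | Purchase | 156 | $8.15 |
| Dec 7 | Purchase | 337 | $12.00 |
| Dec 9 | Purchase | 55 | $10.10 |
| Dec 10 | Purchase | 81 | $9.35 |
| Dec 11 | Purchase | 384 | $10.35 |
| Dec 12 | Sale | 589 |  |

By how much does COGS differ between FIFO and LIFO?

FIFO COGS: 156 @ $8.15 + 337 @ $12.00 + 55 @ $10.10 + 41 @ $9.35 = $6,254.25
LIFO COGS: 384 @ $10.35 + 81 @ $9.35 + 55 @ $10.10 + 69 @ $12.00 = $6,115.25
Difference = |$6,254.25 − $6,115.25| = $139.00

$139.00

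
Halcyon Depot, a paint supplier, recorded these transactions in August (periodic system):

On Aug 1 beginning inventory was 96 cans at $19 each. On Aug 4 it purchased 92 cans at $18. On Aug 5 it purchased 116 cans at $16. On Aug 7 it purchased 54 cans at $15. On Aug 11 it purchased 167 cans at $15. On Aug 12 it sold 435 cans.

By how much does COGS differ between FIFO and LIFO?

$360

FIFO COGS: 96 @ $19 + 92 @ $18 + 116 @ $16 + 54 @ $15 + 77 @ $15 = $7,301
LIFO COGS: 167 @ $15 + 54 @ $15 + 116 @ $16 + 92 @ $18 + 6 @ $19 = $6,941
Difference = |$7,301 − $6,941| = $360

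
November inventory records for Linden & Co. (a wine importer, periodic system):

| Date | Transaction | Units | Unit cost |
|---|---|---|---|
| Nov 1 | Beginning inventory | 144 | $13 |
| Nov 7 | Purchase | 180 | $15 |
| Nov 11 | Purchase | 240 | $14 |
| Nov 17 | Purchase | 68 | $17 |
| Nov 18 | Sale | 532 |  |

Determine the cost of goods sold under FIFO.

Nov 18, 532 sold [FIFO — oldest first]: 144 @ $13 + 180 @ $15 + 208 @ $14 = $7,484
Ending inventory: 32 @ $14 + 68 @ $17 = $1,604
Check: goods available $9,088 = COGS $7,484 + ending $1,604

COGS = $7,484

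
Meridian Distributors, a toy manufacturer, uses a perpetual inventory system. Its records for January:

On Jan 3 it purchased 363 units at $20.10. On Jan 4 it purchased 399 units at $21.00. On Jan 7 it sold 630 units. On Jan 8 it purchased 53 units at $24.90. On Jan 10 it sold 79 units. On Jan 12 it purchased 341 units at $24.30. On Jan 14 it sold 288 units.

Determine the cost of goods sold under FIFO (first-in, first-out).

Jan 7, 630 sold [FIFO — oldest first]: 363 @ $20.10 + 267 @ $21.00 = $12,903.30
Jan 10, 79 sold [FIFO — oldest first]: 79 @ $21.00 = $1,659.00
Jan 14, 288 sold [FIFO — oldest first]: 53 @ $21.00 + 53 @ $24.90 + 182 @ $24.30 = $6,855.30
Total COGS = $12,903.30 + $1,659.00 + $6,855.30 = $21,417.60
Ending inventory: 159 @ $24.30 = $3,863.70
Check: goods available $25,281.30 = COGS $21,417.60 + ending $3,863.70

COGS = $21,417.60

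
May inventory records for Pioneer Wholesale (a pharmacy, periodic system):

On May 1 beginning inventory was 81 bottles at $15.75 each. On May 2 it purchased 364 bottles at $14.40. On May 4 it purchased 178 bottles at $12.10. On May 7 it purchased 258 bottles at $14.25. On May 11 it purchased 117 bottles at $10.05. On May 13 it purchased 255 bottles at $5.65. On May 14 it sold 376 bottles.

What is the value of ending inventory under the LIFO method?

Ending inventory = $12,290.65

May 14, 376 sold [LIFO — newest first]: 255 @ $5.65 + 117 @ $10.05 + 4 @ $14.25 = $2,673.60
Ending inventory: 81 @ $15.75 + 364 @ $14.40 + 178 @ $12.10 + 254 @ $14.25 = $12,290.65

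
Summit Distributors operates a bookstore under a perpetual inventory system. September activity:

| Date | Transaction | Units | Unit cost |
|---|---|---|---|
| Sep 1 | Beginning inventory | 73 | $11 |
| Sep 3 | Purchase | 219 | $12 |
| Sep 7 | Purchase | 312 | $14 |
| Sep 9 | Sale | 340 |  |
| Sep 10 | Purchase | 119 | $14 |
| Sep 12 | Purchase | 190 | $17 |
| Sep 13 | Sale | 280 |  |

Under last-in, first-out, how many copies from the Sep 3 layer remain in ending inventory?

191

Sep 9, 340 sold [LIFO — newest first]: 312 @ $14 + 28 @ $12 = $4,704
Sep 13, 280 sold [LIFO — newest first]: 190 @ $17 + 90 @ $14 = $4,490
Total COGS = $4,704 + $4,490 = $9,194
Ending inventory: 73 @ $11 + 191 @ $12 + 29 @ $14 = $3,501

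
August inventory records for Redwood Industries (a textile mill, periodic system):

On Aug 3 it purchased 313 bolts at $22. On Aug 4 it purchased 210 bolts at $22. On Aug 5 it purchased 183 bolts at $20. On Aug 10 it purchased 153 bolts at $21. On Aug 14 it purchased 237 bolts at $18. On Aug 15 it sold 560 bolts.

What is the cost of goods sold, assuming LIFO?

Aug 15, 560 sold [LIFO — newest first]: 237 @ $18 + 153 @ $21 + 170 @ $20 = $10,879
Ending inventory: 313 @ $22 + 210 @ $22 + 13 @ $20 = $11,766
Check: goods available $22,645 = COGS $10,879 + ending $11,766

COGS = $10,879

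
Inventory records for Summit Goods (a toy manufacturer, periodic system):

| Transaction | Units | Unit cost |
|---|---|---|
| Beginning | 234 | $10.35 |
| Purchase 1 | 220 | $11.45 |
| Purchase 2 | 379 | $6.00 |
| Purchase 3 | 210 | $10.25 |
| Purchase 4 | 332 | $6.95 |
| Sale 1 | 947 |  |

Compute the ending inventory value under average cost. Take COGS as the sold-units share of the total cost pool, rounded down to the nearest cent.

Ending inventory = $3,634.05

Sale 1, sell 947: 947/1375 × $11,674.80 → $8,040.75
Ending inventory (cost pool remaining) = $3,634.05
Check: goods available $11,674.80 = COGS $8,040.75 + ending $3,634.05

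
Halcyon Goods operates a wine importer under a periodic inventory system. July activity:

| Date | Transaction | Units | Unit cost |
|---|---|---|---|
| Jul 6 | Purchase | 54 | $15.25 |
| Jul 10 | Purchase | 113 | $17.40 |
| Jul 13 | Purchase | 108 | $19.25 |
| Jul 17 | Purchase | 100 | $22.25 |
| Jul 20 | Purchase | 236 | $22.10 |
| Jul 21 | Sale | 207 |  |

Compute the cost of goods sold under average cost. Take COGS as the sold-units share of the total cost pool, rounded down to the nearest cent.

Jul 21, sell 207: 207/611 × $12,309.30 → $4,170.25
Ending inventory (cost pool remaining) = $8,139.05

COGS = $4,170.25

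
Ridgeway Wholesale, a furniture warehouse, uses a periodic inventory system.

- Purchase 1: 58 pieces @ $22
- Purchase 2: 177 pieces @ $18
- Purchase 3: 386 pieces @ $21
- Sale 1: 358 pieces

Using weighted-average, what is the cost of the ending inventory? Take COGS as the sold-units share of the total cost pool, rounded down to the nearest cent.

Ending inventory = $5,322.68

Sale 1, sell 358: 358/621 × $12,568.00 → $7,245.32
Ending inventory (cost pool remaining) = $5,322.68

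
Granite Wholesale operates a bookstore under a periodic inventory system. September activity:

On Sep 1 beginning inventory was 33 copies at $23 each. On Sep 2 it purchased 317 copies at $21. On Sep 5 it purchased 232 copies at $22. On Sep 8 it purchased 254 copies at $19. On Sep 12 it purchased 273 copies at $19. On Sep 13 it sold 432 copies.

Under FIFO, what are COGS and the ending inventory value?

Sep 13, 432 sold [FIFO — oldest first]: 33 @ $23 + 317 @ $21 + 82 @ $22 = $9,220
Ending inventory: 150 @ $22 + 254 @ $19 + 273 @ $19 = $13,313

COGS = $9,220; ending inventory = $13,313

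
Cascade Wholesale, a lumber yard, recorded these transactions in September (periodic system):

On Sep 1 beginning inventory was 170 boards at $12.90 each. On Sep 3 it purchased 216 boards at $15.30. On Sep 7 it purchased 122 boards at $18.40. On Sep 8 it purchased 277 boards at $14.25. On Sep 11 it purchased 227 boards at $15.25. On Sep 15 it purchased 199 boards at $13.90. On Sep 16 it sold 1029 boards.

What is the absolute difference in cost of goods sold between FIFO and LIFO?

$153.20

FIFO COGS: 170 @ $12.90 + 216 @ $15.30 + 122 @ $18.40 + 277 @ $14.25 + 227 @ $15.25 + 17 @ $13.90 = $15,387.90
LIFO COGS: 199 @ $13.90 + 227 @ $15.25 + 277 @ $14.25 + 122 @ $18.40 + 204 @ $15.30 = $15,541.10
Difference = |$15,387.90 − $15,541.10| = $153.20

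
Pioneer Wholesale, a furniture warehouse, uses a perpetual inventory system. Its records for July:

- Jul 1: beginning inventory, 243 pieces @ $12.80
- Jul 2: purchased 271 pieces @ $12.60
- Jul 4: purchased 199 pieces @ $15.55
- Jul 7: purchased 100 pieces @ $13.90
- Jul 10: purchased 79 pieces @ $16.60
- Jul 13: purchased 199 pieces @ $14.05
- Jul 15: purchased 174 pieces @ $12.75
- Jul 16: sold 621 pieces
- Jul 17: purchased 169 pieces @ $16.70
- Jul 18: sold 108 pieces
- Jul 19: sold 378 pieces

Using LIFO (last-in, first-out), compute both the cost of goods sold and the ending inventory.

COGS = $15,988.80; ending inventory = $4,168.80

Jul 16, 621 sold [LIFO — newest first]: 174 @ $12.75 + 199 @ $14.05 + 79 @ $16.60 + 100 @ $13.90 + 69 @ $15.55 = $8,788.80
Jul 18, 108 sold [LIFO — newest first]: 108 @ $16.70 = $1,803.60
Jul 19, 378 sold [LIFO — newest first]: 61 @ $16.70 + 130 @ $15.55 + 187 @ $12.60 = $5,396.40
Total COGS = $8,788.80 + $1,803.60 + $5,396.40 = $15,988.80
Ending inventory: 243 @ $12.80 + 84 @ $12.60 = $4,168.80
Check: goods available $20,157.60 = COGS $15,988.80 + ending $4,168.80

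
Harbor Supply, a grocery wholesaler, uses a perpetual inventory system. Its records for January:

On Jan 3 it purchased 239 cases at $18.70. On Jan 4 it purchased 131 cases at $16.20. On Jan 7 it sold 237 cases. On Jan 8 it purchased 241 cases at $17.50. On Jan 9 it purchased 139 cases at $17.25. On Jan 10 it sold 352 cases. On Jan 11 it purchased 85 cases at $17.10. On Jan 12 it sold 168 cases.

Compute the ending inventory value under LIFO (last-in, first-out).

Jan 7, 237 sold [LIFO — newest first]: 131 @ $16.20 + 106 @ $18.70 = $4,104.40
Jan 10, 352 sold [LIFO — newest first]: 139 @ $17.25 + 213 @ $17.50 = $6,125.25
Jan 12, 168 sold [LIFO — newest first]: 85 @ $17.10 + 28 @ $17.50 + 55 @ $18.70 = $2,972.00
Total COGS = $4,104.40 + $6,125.25 + $2,972.00 = $13,201.65
Ending inventory: 78 @ $18.70 = $1,458.60
Check: goods available $14,660.25 = COGS $13,201.65 + ending $1,458.60

Ending inventory = $1,458.60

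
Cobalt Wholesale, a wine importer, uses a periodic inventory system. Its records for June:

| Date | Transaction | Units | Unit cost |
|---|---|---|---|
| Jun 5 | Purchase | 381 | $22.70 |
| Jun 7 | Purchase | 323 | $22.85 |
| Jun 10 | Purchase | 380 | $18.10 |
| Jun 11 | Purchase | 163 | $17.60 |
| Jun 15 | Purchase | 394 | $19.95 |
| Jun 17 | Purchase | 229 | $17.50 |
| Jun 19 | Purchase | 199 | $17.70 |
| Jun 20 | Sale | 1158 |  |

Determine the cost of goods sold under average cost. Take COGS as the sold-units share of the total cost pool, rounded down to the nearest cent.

COGS = $23,040.31

Jun 20, sell 1158: 1158/2069 × $41,166.15 → $23,040.31
Ending inventory (cost pool remaining) = $18,125.84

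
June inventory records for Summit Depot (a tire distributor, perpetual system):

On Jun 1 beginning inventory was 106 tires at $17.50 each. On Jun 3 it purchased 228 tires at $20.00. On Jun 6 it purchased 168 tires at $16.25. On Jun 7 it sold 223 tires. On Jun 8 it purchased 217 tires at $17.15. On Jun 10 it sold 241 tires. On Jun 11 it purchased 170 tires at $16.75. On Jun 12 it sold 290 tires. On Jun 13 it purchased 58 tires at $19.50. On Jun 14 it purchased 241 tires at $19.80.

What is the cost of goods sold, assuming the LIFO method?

Jun 7, 223 sold [LIFO — newest first]: 168 @ $16.25 + 55 @ $20.00 = $3,830.00
Jun 10, 241 sold [LIFO — newest first]: 217 @ $17.15 + 24 @ $20.00 = $4,201.55
Jun 12, 290 sold [LIFO — newest first]: 170 @ $16.75 + 120 @ $20.00 = $5,247.50
Total COGS = $3,830.00 + $4,201.55 + $5,247.50 = $13,279.05
Ending inventory: 106 @ $17.50 + 29 @ $20.00 + 58 @ $19.50 + 241 @ $19.80 = $8,337.80

COGS = $13,279.05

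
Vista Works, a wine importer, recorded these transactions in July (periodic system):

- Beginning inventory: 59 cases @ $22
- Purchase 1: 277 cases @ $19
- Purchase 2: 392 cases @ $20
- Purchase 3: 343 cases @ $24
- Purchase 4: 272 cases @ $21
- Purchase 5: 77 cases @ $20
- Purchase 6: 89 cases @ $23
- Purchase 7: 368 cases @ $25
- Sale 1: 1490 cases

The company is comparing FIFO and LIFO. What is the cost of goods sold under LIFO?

FIFO COGS: 59 @ $22 + 277 @ $19 + 392 @ $20 + 343 @ $24 + 272 @ $21 + 77 @ $20 + 70 @ $23 = $31,495
LIFO COGS: 368 @ $25 + 89 @ $23 + 77 @ $20 + 272 @ $21 + 343 @ $24 + 341 @ $20 = $33,551

COGS = $33,551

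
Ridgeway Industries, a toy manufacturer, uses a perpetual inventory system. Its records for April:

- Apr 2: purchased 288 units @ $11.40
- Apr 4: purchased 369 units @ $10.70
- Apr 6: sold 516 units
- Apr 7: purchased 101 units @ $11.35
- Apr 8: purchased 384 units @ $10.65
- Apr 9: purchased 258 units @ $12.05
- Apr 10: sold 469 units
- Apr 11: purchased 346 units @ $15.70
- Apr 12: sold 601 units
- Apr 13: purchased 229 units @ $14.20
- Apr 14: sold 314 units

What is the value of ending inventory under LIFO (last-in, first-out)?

Apr 6, 516 sold [LIFO — newest first]: 369 @ $10.70 + 147 @ $11.40 = $5,624.10
Apr 10, 469 sold [LIFO — newest first]: 258 @ $12.05 + 211 @ $10.65 = $5,356.05
Apr 12, 601 sold [LIFO — newest first]: 346 @ $15.70 + 173 @ $10.65 + 82 @ $11.35 = $8,205.35
Apr 14, 314 sold [LIFO — newest first]: 229 @ $14.20 + 19 @ $11.35 + 66 @ $11.40 = $4,219.85
Total COGS = $5,624.10 + $5,356.05 + $8,205.35 + $4,219.85 = $23,405.35
Ending inventory: 75 @ $11.40 = $855.00
Check: goods available $24,260.35 = COGS $23,405.35 + ending $855.00

Ending inventory = $855.00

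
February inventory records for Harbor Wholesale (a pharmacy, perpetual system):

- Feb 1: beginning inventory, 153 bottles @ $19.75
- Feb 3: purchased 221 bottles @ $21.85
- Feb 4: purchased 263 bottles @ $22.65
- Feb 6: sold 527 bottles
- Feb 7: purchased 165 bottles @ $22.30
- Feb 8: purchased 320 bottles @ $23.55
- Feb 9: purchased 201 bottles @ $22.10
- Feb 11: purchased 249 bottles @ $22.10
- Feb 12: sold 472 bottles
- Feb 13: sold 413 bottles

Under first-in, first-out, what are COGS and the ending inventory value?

Feb 6, 527 sold [FIFO — oldest first]: 153 @ $19.75 + 221 @ $21.85 + 153 @ $22.65 = $11,316.05
Feb 12, 472 sold [FIFO — oldest first]: 110 @ $22.65 + 165 @ $22.30 + 197 @ $23.55 = $10,810.35
Feb 13, 413 sold [FIFO — oldest first]: 123 @ $23.55 + 201 @ $22.10 + 89 @ $22.10 = $9,305.65
Total COGS = $11,316.05 + $10,810.35 + $9,305.65 = $31,432.05
Ending inventory: 160 @ $22.10 = $3,536.00
Check: goods available $34,968.05 = COGS $31,432.05 + ending $3,536.00

COGS = $31,432.05; ending inventory = $3,536.00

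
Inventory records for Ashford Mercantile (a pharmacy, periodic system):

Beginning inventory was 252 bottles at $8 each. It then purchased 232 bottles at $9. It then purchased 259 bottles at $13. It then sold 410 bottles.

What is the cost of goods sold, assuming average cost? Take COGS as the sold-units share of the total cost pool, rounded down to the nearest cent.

COGS = $4,122.62

Sale 1, sell 410: 410/743 × $7,471.00 → $4,122.62
Ending inventory (cost pool remaining) = $3,348.38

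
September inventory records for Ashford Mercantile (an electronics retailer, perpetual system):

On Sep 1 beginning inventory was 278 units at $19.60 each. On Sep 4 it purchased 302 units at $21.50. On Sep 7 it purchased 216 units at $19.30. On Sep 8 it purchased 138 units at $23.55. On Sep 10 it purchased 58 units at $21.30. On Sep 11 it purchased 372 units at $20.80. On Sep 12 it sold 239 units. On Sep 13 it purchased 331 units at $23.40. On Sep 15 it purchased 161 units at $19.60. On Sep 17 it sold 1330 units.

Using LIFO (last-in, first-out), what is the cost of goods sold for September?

COGS = $33,592.20

Sep 12, 239 sold [LIFO — newest first]: 239 @ $20.80 = $4,971.20
Sep 17, 1330 sold [LIFO — newest first]: 161 @ $19.60 + 331 @ $23.40 + 133 @ $20.80 + 58 @ $21.30 + 138 @ $23.55 + 216 @ $19.30 + 293 @ $21.50 = $28,621.00
Total COGS = $4,971.20 + $28,621.00 = $33,592.20
Ending inventory: 278 @ $19.60 + 9 @ $21.50 = $5,642.30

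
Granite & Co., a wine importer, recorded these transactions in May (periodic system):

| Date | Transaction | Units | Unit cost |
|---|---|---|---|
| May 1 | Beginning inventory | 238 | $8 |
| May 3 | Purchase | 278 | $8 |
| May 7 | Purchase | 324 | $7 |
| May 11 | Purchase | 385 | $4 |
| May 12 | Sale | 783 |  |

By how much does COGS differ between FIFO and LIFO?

FIFO COGS: 238 @ $8 + 278 @ $8 + 267 @ $7 = $5,997
LIFO COGS: 385 @ $4 + 324 @ $7 + 74 @ $8 = $4,400
Difference = |$5,997 − $4,400| = $1,597

$1,597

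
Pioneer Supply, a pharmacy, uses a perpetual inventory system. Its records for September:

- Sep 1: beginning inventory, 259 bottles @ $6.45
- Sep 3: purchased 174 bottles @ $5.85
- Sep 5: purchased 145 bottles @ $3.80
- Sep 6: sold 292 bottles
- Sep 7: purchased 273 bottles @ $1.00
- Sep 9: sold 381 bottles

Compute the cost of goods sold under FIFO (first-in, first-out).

Sep 6, 292 sold [FIFO — oldest first]: 259 @ $6.45 + 33 @ $5.85 = $1,863.60
Sep 9, 381 sold [FIFO — oldest first]: 141 @ $5.85 + 145 @ $3.80 + 95 @ $1.00 = $1,470.85
Total COGS = $1,863.60 + $1,470.85 = $3,334.45
Ending inventory: 178 @ $1.00 = $178.00
Check: goods available $3,512.45 = COGS $3,334.45 + ending $178.00

COGS = $3,334.45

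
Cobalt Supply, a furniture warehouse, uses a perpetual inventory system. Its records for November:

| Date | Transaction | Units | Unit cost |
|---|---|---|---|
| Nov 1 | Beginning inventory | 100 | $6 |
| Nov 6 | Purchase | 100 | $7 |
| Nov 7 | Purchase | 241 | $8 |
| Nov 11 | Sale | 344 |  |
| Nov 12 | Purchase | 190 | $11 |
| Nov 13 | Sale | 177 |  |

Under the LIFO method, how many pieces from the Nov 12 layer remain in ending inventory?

13

Nov 11, 344 sold [LIFO — newest first]: 241 @ $8 + 100 @ $7 + 3 @ $6 = $2,646
Nov 13, 177 sold [LIFO — newest first]: 177 @ $11 = $1,947
Total COGS = $2,646 + $1,947 = $4,593
Ending inventory: 97 @ $6 + 13 @ $11 = $725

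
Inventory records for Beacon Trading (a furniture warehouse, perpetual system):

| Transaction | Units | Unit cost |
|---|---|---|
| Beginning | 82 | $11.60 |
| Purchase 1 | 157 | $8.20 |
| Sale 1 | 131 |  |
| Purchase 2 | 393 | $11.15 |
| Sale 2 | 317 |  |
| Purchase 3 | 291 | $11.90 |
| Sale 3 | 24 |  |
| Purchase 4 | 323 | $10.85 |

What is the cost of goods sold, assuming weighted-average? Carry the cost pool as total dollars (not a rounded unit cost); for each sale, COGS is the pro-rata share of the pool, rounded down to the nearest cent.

After Beginning: 82 on hand, pool $951.20 (≈ $11.6000 each)
After Purchase 1: 239 on hand, pool $2,238.60 (≈ $9.3665 each)
Sale 1, sell 131: 131/239 × $2,238.60 → $1,227.01
After Purchase 2: 501 on hand, pool $5,393.54 (≈ $10.7655 each)
Sale 2, sell 317: 317/501 × $5,393.54 → $3,412.67
After Purchase 3: 475 on hand, pool $5,443.77 (≈ $11.4606 each)
Sale 3, sell 24: 24/475 × $5,443.77 → $275.05
After Purchase 4: 774 on hand, pool $8,673.27 (≈ $11.2058 each)
Total COGS = $1,227.01 + $3,412.67 + $275.05 = $4,914.73
Ending inventory (cost pool remaining) = $8,673.27
Check: goods available $13,588.00 = COGS $4,914.73 + ending $8,673.27

COGS = $4,914.73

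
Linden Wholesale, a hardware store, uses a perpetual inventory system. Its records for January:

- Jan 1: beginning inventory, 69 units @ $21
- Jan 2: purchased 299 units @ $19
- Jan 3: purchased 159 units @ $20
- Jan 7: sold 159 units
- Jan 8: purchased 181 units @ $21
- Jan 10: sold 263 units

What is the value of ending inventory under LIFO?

Jan 7, 159 sold [LIFO — newest first]: 159 @ $20 = $3,180
Jan 10, 263 sold [LIFO — newest first]: 181 @ $21 + 82 @ $19 = $5,359
Total COGS = $3,180 + $5,359 = $8,539
Ending inventory: 69 @ $21 + 217 @ $19 = $5,572

Ending inventory = $5,572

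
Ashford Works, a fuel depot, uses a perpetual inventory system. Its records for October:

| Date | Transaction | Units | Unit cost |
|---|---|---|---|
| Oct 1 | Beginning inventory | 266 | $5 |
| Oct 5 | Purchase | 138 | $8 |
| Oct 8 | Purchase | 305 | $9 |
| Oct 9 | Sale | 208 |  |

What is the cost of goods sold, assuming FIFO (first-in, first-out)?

COGS = $1,040

Oct 9, 208 sold [FIFO — oldest first]: 208 @ $5 = $1,040
Ending inventory: 58 @ $5 + 138 @ $8 + 305 @ $9 = $4,139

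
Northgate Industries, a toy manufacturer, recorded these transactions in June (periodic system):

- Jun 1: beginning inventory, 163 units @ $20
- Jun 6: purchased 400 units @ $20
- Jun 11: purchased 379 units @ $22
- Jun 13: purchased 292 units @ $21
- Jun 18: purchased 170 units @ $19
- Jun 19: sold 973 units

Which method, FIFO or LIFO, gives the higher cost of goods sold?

FIFO COGS: 163 @ $20 + 400 @ $20 + 379 @ $22 + 31 @ $21 = $20,249
LIFO COGS: 170 @ $19 + 292 @ $21 + 379 @ $22 + 132 @ $20 = $20,340

LIFO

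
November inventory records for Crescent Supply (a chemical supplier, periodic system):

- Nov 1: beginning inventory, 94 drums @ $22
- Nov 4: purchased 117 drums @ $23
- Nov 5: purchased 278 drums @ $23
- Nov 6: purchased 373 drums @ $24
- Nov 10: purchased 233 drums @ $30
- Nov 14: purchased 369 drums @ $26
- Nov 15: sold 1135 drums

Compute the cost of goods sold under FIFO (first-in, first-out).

Nov 15, 1135 sold [FIFO — oldest first]: 94 @ $22 + 117 @ $23 + 278 @ $23 + 373 @ $24 + 233 @ $30 + 40 @ $26 = $28,135
Ending inventory: 329 @ $26 = $8,554
Check: goods available $36,689 = COGS $28,135 + ending $8,554

COGS = $28,135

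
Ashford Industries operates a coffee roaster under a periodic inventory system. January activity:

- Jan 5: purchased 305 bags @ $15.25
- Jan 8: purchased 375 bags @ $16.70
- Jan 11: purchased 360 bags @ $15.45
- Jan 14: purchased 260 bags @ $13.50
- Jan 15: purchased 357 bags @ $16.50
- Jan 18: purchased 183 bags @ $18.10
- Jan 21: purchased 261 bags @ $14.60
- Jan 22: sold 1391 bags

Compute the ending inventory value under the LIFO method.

Ending inventory = $11,377.25

Jan 22, 1391 sold [LIFO — newest first]: 261 @ $14.60 + 183 @ $18.10 + 357 @ $16.50 + 260 @ $13.50 + 330 @ $15.45 = $21,621.90
Ending inventory: 305 @ $15.25 + 375 @ $16.70 + 30 @ $15.45 = $11,377.25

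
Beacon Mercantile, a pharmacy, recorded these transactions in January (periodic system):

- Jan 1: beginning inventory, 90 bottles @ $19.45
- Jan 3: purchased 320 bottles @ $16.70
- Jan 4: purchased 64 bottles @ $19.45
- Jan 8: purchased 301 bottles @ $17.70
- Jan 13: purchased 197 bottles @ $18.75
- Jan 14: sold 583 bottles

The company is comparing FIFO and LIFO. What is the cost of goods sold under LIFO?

FIFO COGS: 90 @ $19.45 + 320 @ $16.70 + 64 @ $19.45 + 109 @ $17.70 = $10,268.60
LIFO COGS: 197 @ $18.75 + 301 @ $17.70 + 64 @ $19.45 + 21 @ $16.70 = $10,616.95

COGS = $10,616.95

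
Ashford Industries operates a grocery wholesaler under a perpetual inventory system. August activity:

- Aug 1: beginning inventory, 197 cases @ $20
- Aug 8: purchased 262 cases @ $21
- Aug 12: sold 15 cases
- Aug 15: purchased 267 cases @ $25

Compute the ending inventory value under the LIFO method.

Aug 12, 15 sold [LIFO — newest first]: 15 @ $21 = $315
Ending inventory: 197 @ $20 + 247 @ $21 + 267 @ $25 = $15,802
Check: goods available $16,117 = COGS $315 + ending $15,802

Ending inventory = $15,802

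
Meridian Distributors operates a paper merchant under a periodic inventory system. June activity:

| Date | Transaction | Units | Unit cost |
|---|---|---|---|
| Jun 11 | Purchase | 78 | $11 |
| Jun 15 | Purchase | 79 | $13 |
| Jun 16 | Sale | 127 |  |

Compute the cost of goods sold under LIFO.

Jun 16, 127 sold [LIFO — newest first]: 79 @ $13 + 48 @ $11 = $1,555
Ending inventory: 30 @ $11 = $330
Check: goods available $1,885 = COGS $1,555 + ending $330

COGS = $1,555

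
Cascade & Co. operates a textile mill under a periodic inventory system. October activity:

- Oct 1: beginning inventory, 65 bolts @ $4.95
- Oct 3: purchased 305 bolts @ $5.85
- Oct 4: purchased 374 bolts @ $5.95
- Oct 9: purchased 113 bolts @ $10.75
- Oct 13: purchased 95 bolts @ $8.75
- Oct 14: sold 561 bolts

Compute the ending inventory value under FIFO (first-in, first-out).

Ending inventory = $3,134.85

Oct 14, 561 sold [FIFO — oldest first]: 65 @ $4.95 + 305 @ $5.85 + 191 @ $5.95 = $3,242.45
Ending inventory: 183 @ $5.95 + 113 @ $10.75 + 95 @ $8.75 = $3,134.85
Check: goods available $6,377.30 = COGS $3,242.45 + ending $3,134.85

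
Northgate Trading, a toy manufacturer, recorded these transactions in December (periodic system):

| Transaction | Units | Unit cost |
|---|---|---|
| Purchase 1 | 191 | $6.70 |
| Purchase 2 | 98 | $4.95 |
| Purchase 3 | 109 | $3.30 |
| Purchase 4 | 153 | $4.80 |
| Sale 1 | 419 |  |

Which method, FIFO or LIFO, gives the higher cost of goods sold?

FIFO COGS: 191 @ $6.70 + 98 @ $4.95 + 109 @ $3.30 + 21 @ $4.80 = $2,225.30
LIFO COGS: 153 @ $4.80 + 109 @ $3.30 + 98 @ $4.95 + 59 @ $6.70 = $1,974.50

FIFO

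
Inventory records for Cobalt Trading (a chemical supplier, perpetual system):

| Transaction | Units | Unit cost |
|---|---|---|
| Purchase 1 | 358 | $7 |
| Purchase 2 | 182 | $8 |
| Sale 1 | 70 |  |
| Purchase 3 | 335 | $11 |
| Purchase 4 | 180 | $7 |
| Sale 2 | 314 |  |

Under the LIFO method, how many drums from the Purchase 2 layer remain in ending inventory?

Sale 1 (70) [LIFO — newest first]: 70 @ $8 = $560
Sale 2 (314) [LIFO — newest first]: 180 @ $7 + 134 @ $11 = $2,734
Total COGS = $560 + $2,734 = $3,294
Ending inventory: 358 @ $7 + 112 @ $8 + 201 @ $11 = $5,613

112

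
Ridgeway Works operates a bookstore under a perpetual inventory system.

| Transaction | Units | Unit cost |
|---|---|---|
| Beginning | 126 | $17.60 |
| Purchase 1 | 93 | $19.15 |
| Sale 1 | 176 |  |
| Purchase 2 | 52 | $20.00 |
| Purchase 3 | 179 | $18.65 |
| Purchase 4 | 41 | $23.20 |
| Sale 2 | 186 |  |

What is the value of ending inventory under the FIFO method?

Ending inventory = $2,592.40

Sale 1 (176) [FIFO — oldest first]: 126 @ $17.60 + 50 @ $19.15 = $3,175.10
Sale 2 (186) [FIFO — oldest first]: 43 @ $19.15 + 52 @ $20.00 + 91 @ $18.65 = $3,560.60
Total COGS = $3,175.10 + $3,560.60 = $6,735.70
Ending inventory: 88 @ $18.65 + 41 @ $23.20 = $2,592.40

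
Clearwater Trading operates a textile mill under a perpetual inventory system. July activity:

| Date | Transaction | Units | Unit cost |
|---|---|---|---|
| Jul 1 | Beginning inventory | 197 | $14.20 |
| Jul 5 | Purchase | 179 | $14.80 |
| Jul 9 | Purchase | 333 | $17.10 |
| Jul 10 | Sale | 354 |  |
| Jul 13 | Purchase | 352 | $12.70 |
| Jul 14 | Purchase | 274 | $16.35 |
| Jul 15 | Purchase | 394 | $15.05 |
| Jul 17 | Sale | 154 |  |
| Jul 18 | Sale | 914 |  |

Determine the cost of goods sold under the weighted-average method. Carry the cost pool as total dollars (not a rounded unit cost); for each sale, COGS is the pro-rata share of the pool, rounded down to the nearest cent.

COGS = $21,453.11

After Jul 1: 197 on hand, pool $2,797.40 (≈ $14.2000 each)
After Jul 5: 376 on hand, pool $5,446.60 (≈ $14.4856 each)
After Jul 9: 709 on hand, pool $11,140.90 (≈ $15.7135 each)
Jul 10, sell 354: 354/709 × $11,140.90 → $5,562.59
After Jul 13: 707 on hand, pool $10,048.71 (≈ $14.2132 each)
After Jul 14: 981 on hand, pool $14,528.61 (≈ $14.8100 each)
After Jul 15: 1375 on hand, pool $20,458.31 (≈ $14.8788 each)
Jul 17, sell 154: 154/1375 × $20,458.31 → $2,291.33
Jul 18, sell 914: 914/1221 × $18,166.98 → $13,599.19
Total COGS = $5,562.59 + $2,291.33 + $13,599.19 = $21,453.11
Ending inventory (cost pool remaining) = $4,567.79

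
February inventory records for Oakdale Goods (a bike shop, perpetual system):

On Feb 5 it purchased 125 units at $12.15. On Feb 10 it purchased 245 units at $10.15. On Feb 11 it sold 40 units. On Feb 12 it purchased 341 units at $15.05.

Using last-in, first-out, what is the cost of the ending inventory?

Ending inventory = $8,731.55

Feb 11, 40 sold [LIFO — newest first]: 40 @ $10.15 = $406.00
Ending inventory: 125 @ $12.15 + 205 @ $10.15 + 341 @ $15.05 = $8,731.55
Check: goods available $9,137.55 = COGS $406.00 + ending $8,731.55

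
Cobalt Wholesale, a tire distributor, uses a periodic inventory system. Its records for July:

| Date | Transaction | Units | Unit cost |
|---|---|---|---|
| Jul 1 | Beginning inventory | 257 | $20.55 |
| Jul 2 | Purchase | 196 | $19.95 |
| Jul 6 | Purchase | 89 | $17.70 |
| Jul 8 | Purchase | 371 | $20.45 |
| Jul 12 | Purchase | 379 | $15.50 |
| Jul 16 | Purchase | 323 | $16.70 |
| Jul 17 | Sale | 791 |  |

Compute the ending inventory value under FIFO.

Ending inventory = $13,763.50

Jul 17, 791 sold [FIFO — oldest first]: 257 @ $20.55 + 196 @ $19.95 + 89 @ $17.70 + 249 @ $20.45 = $15,858.90
Ending inventory: 122 @ $20.45 + 379 @ $15.50 + 323 @ $16.70 = $13,763.50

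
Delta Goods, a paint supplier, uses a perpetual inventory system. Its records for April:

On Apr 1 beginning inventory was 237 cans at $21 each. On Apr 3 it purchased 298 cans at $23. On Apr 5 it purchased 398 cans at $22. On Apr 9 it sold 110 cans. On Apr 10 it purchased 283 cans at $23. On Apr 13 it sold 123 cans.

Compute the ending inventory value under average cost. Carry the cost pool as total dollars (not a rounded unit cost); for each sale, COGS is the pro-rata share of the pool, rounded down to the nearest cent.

After Apr 1: 237 on hand, pool $4,977.00 (≈ $21.0000 each)
After Apr 3: 535 on hand, pool $11,831.00 (≈ $22.1140 each)
After Apr 5: 933 on hand, pool $20,587.00 (≈ $22.0654 each)
Apr 9, sell 110: 110/933 × $20,587.00 → $2,427.19
After Apr 10: 1106 on hand, pool $24,668.81 (≈ $22.3045 each)
Apr 13, sell 123: 123/1106 × $24,668.81 → $2,743.45
Total COGS = $2,427.19 + $2,743.45 = $5,170.64
Ending inventory (cost pool remaining) = $21,925.36
Check: goods available $27,096.00 = COGS $5,170.64 + ending $21,925.36

Ending inventory = $21,925.36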